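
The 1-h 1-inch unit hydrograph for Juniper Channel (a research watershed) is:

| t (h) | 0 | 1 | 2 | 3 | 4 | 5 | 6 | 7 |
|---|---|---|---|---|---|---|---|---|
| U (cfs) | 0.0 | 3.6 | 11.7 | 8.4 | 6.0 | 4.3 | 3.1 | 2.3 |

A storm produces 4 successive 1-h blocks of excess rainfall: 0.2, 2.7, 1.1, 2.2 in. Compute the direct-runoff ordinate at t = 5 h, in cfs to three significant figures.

By discrete convolution, Q_j = Σ (P_i / 1 in) · U_{j−i}.
At t = 5 h (j=5): Q = (0.2/1)·4.3 + (2.7/1)·6.0 + (1.1/1)·8.4 + (2.2/1)·11.7 = 52.0 cfs.

Q ≈ 52.0 cfs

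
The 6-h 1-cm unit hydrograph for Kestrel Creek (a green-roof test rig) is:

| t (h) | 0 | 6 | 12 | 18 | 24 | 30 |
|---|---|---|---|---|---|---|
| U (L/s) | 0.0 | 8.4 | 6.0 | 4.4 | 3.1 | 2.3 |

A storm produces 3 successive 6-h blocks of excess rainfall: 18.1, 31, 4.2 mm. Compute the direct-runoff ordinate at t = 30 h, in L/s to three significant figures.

Q ≈ 15.6 L/s

By discrete convolution, Q_j = Σ (P_i / 10 mm) · U_{j−i}.
At t = 30 h (j=5): Q = (18.1/10)·2.3 + (31/10)·3.1 + (4.2/10)·4.4 = 15.6 L/s.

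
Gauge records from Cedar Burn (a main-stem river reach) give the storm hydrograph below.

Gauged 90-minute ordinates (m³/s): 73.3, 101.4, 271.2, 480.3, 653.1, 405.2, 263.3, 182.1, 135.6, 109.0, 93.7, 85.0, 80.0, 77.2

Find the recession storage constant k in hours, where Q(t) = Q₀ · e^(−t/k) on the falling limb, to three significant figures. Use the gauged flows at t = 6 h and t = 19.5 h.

On the falling limb, Q drops from 653.1 to 77.2 m³/s between t = 6 h and t = 19.5 h (Δt = 13.5 h).
k = −Δt / ln(Q₂/Q₁) = −13.5 / ln(77.2/653.1) = 6.32 h.

k ≈ 6.32 h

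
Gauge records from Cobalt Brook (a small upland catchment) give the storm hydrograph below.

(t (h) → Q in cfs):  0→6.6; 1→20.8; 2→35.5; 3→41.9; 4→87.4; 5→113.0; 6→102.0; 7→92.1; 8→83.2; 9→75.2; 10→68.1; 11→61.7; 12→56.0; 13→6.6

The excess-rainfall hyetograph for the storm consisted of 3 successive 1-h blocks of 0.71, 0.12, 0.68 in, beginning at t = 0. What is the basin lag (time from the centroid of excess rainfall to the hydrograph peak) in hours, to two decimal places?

t_L ≈ 3.52 h

Centroid of excess rainfall: t_c = Σ P_i·t̄_i / ΣP_i = 1.4801 h (block centres at 0.5, 1.5, 2.5 h).
Hydrograph peak occurs at t = 5 h, so basin lag t_L = 5 − 1.4801 = 3.52 h.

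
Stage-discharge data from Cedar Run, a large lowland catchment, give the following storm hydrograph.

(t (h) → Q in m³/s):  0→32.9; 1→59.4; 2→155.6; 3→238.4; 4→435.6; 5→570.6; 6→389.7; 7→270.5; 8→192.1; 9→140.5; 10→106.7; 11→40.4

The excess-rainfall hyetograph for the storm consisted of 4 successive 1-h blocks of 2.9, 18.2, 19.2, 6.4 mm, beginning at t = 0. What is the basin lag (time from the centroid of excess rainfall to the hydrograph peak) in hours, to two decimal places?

Centroid of excess rainfall: t_c = Σ P_i·t̄_i / ΣP_i = 2.1231 h (block centres at 0.5, 1.5, 2.5, 3.5 h).
Hydrograph peak occurs at t = 5 h, so basin lag t_L = 5 − 2.1231 = 2.88 h.

t_L ≈ 2.88 h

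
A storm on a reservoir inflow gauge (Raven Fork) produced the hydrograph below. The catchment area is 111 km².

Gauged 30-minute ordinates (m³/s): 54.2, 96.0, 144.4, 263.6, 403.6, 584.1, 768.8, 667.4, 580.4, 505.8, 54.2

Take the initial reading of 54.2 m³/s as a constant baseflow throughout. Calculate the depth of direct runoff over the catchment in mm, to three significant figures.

d ≈ 57.2 mm

Direct runoff: 0.0, 41.8, 90.2, 209.4, 349.4, 529.9, 714.6, 613.2, 526.2, 451.6, 0.0 m³/s; ΣQ_DR = 3526 m³/s.
V = ΣQ_DR · Δt = 3526 × 1800 s = 6.347 × 10^6 m³.
Over A = 111 km², depth = V / A = 57.2 mm.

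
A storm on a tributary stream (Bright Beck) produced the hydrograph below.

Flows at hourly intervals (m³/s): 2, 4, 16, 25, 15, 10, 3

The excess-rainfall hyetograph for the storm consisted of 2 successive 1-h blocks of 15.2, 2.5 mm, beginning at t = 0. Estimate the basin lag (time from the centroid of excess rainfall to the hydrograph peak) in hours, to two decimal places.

Centroid of excess rainfall: t_c = Σ P_i·t̄_i / ΣP_i = 0.6412 h (block centres at 0.5, 1.5 h).
Hydrograph peak occurs at t = 3 h, so basin lag t_L = 3 − 0.6412 = 2.36 h.

t_L ≈ 2.36 h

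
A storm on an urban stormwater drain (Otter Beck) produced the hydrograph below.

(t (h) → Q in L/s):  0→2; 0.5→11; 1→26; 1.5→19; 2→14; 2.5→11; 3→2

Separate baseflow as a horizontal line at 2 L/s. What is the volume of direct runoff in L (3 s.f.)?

V ≈ 1.28 × 10^5 L

Direct-runoff ordinates (Q − Q_b): 0.0, 9.0, 24.0, 17.0, 12.0, 9.0, 0.0 L/s.
ΣQ_DR = 71.00 L/s.
With Δt = 0.5 h = 1800 s, V = ΣQ_DR · Δt = 71.00 × 1800 = 1.28 × 10^5 L.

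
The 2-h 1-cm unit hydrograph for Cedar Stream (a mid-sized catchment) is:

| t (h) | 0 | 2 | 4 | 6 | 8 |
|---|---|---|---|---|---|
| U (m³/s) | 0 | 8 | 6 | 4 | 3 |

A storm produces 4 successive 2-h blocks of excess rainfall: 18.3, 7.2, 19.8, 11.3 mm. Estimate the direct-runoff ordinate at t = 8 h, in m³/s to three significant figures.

Q ≈ 29.3 m³/s

By discrete convolution, Q_j = Σ (P_i / 10 mm) · U_{j−i}.
At t = 8 h (j=4): Q = (18.3/10)·3 + (7.2/10)·4 + (19.8/10)·6 + (11.3/10)·8 = 29.3 m³/s.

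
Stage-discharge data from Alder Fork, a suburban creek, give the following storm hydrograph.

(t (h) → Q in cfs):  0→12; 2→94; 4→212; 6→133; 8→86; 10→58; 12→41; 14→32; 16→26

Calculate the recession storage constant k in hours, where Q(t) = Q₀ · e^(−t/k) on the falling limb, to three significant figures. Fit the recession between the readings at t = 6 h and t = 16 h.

On the falling limb, Q drops from 133 to 26 cfs between t = 6 h and t = 16 h (Δt = 10 h).
k = −Δt / ln(Q₂/Q₁) = −10 / ln(26/133) = 6.13 h.

k ≈ 6.13 h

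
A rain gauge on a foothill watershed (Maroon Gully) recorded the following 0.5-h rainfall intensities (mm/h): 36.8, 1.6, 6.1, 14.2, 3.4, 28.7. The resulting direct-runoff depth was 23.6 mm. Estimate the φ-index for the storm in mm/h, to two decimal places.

Only the 3 blocks with intensity above φ contribute runoff: 36.8, 14.2, 28.7 mm/h.
Σ(I−φ)·Δt = d  ⇒  (36.8+14.2+28.7 − 3φ)·0.5 = 23.6
φ = (79.70 − 23.6/0.5) / 3 = 10.83 mm/h.

φ ≈ 10.83 mm/h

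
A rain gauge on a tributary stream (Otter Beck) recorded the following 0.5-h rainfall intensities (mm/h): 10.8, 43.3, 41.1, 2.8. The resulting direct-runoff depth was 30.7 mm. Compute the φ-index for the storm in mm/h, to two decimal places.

φ ≈ 11.50 mm/h

Only the 2 blocks with intensity above φ contribute runoff: 43.3, 41.1 mm/h.
Σ(I−φ)·Δt = d  ⇒  (43.3+41.1 − 2φ)·0.5 = 30.7
φ = (84.40 − 30.7/0.5) / 2 = 11.50 mm/h.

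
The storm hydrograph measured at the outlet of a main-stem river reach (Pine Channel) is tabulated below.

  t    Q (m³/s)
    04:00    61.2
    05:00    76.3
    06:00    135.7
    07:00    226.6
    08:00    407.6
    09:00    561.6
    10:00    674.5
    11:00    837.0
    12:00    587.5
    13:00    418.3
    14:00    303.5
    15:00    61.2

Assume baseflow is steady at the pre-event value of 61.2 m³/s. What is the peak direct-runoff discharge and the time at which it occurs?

Q_p = 775.8 m³/s at t = 11:00

Subtracting baseflow gives direct-runoff ordinates: 0.0, 15.1, 74.5, 165.4, 346.4, 500.4, 613.3, 775.8, 526.3, 357.1, 242.3, 0.0 m³/s.
The maximum is 775.8 m³/s, occurring at the reading for t = 11:00.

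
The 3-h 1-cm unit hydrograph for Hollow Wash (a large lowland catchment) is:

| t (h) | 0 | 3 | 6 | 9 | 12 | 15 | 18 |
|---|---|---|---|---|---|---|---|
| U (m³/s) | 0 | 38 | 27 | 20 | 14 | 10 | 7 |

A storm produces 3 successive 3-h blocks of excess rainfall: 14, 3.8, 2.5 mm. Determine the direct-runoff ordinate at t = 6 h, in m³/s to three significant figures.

Q ≈ 52.2 m³/s

By discrete convolution, Q_j = Σ (P_i / 10 mm) · U_{j−i}.
At t = 6 h (j=2): Q = (14/10)·27 + (3.8/10)·38 + (2.5/10)·0 = 52.2 m³/s.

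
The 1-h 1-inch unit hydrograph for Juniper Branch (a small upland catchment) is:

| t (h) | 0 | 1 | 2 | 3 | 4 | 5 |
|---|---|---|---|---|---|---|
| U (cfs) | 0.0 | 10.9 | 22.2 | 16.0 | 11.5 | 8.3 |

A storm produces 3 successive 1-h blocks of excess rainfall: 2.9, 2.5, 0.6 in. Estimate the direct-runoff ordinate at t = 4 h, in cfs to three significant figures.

Q ≈ 86.7 cfs

By discrete convolution, Q_j = Σ (P_i / 1 in) · U_{j−i}.
At t = 4 h (j=4): Q = (2.9/1)·11.5 + (2.5/1)·16.0 + (0.6/1)·22.2 = 86.7 cfs.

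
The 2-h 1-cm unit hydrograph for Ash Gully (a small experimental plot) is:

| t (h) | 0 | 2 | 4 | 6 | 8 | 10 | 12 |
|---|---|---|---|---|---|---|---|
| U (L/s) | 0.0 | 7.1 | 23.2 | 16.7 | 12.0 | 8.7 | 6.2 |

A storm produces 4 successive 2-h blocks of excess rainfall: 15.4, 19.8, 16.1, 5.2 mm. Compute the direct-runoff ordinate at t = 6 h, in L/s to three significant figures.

Q ≈ 83.1 L/s

By discrete convolution, Q_j = Σ (P_i / 10 mm) · U_{j−i}.
At t = 6 h (j=3): Q = (15.4/10)·16.7 + (19.8/10)·23.2 + (16.1/10)·7.1 + (5.2/10)·0.0 = 83.1 L/s.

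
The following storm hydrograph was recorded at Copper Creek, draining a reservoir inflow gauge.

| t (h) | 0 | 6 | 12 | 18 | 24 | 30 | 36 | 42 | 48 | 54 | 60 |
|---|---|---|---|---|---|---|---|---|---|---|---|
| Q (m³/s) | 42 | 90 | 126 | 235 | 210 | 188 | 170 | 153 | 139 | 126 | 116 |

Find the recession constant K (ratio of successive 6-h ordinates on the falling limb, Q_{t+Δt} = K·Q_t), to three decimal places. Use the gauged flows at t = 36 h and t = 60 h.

K ≈ 0.909

Using the recession-limb readings at t = 36 h and t = 60 h: Q falls from 170 to 116 m³/s over 4 intervals.
K = (Q₂/Q₁)^(1/4) = (116/170)^(1/4) = 0.909.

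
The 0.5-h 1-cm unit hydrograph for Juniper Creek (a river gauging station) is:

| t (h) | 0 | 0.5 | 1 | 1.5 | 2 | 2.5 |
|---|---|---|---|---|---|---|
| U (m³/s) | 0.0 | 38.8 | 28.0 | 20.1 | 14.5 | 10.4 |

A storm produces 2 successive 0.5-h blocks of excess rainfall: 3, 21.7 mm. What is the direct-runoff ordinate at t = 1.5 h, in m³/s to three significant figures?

Q ≈ 66.8 m³/s

By discrete convolution, Q_j = Σ (P_i / 10 mm) · U_{j−i}.
At t = 1.5 h (j=3): Q = (3/10)·20.1 + (21.7/10)·28.0 = 66.8 m³/s.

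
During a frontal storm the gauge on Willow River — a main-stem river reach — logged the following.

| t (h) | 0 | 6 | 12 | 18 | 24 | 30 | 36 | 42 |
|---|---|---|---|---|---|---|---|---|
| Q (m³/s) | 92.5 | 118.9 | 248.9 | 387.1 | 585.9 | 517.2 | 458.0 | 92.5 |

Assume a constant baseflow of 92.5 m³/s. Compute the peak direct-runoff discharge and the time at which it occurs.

Subtracting baseflow gives direct-runoff ordinates: 0.0, 26.4, 156.4, 294.6, 493.4, 424.7, 365.5, 0.0 m³/s.
The maximum is 493.4 m³/s, occurring at the reading for t = 24 h.

Q_p = 493.4 m³/s at t = 24 h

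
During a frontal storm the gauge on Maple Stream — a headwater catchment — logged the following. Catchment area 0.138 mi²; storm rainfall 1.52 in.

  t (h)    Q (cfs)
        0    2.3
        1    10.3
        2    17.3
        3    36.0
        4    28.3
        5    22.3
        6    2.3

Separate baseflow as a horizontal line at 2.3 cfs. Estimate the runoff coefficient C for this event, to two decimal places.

ΣQ_DR = 102.7 cfs; V = ΣQ_DR·Δt = 3.697 × 10^5 ft³.
Runoff depth d = V / A = 1.153 in.
C = d / P = 1.153 / 1.52 = 0.76.

C ≈ 0.76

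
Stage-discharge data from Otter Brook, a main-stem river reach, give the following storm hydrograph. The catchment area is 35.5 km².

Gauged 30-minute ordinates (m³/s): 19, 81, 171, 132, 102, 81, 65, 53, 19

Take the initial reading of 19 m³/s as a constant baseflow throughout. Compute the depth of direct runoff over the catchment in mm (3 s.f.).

d ≈ 28.0 mm

Direct runoff: 0.0, 62.0, 152.0, 113.0, 83.0, 62.0, 46.0, 34.0, 0.0 m³/s; ΣQ_DR = 552.0 m³/s.
V = ΣQ_DR · Δt = 552.0 × 1800 s = 9.936 × 10^5 m³.
Over A = 35.5 km², depth = V / A = 28.0 mm.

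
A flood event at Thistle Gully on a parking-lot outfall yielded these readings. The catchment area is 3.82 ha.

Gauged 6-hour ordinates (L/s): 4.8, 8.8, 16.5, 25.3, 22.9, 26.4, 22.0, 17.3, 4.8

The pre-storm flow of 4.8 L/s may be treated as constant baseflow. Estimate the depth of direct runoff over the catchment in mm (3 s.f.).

d ≈ 59.7 mm

Direct runoff: 0.0, 4.0, 11.7, 20.5, 18.1, 21.6, 17.2, 12.5, 0.0 L/s; ΣQ_DR = 105.6 L/s.
V = ΣQ_DR · Δt = 105.6 × 21600 s = 2.281 × 10^6 L.
Over A = 3.82 ha, depth = V / A = 59.7 mm.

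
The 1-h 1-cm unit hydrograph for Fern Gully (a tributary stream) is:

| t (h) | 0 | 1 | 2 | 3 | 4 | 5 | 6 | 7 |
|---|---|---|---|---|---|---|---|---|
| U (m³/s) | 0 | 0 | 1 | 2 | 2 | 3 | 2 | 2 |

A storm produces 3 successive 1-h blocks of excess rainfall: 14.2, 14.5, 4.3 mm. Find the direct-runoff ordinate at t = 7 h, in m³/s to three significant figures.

By discrete convolution, Q_j = Σ (P_i / 10 mm) · U_{j−i}.
At t = 7 h (j=7): Q = (14.2/10)·2 + (14.5/10)·2 + (4.3/10)·3 = 7.03 m³/s.

Q ≈ 7.03 m³/s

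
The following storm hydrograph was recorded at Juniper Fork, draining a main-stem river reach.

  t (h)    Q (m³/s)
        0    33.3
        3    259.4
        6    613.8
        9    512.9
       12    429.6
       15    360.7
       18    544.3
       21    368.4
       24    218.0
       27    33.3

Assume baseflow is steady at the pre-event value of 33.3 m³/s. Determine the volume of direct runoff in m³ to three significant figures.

V ≈ 3.28 × 10^7 m³

Direct-runoff ordinates (Q − Q_b): 0.0, 226.1, 580.5, 479.6, 396.3, 327.4, 511.0, 335.1, 184.7, 0.0 m³/s.
ΣQ_DR = 3041 m³/s.
With Δt = 3 h = 10800 s, V = ΣQ_DR · Δt = 3041 × 10800 = 3.28 × 10^7 m³.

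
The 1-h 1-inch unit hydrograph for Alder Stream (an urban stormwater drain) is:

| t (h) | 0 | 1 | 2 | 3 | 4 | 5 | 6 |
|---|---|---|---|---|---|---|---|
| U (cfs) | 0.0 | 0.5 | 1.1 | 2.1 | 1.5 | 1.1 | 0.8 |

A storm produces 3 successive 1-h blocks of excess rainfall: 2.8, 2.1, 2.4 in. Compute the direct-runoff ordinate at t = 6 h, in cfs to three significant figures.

Q ≈ 8.15 cfs

By discrete convolution, Q_j = Σ (P_i / 1 in) · U_{j−i}.
At t = 6 h (j=6): Q = (2.8/1)·0.8 + (2.1/1)·1.1 + (2.4/1)·1.5 = 8.15 cfs.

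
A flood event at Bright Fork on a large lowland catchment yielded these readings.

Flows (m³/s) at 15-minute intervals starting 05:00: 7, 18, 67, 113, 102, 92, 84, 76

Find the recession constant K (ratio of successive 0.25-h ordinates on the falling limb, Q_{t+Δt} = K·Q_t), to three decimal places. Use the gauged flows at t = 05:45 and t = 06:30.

Using the recession-limb readings at t = 05:45 and t = 06:30: Q falls from 113 to 84 m³/s over 3 intervals.
K = (Q₂/Q₁)^(1/3) = (84/113)^(1/3) = 0.906.

K ≈ 0.906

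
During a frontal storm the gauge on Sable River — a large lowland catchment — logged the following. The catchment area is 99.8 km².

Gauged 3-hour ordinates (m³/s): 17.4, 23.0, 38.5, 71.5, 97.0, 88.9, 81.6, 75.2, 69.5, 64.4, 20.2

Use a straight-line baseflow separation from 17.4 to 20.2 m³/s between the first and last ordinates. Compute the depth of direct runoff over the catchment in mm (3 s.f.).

d ≈ 47.7 mm

Direct runoff: 0.00, 5.32, 20.54, 53.26, 78.48, 70.10, 62.52, 55.84, 49.86, 44.48, 0.00 m³/s; ΣQ_DR = 440.4 m³/s.
V = ΣQ_DR · Δt = 440.4 × 10800 s = 4.756 × 10^6 m³.
Over A = 99.8 km², depth = V / A = 47.7 mm.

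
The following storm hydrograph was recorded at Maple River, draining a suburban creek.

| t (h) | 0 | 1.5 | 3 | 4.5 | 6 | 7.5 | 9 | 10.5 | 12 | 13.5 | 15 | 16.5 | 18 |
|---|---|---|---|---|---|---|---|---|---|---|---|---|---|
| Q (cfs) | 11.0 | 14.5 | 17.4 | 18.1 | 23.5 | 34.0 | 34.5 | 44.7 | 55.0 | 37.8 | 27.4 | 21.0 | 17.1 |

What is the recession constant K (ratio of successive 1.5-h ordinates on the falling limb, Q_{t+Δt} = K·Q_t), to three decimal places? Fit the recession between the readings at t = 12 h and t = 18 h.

K ≈ 0.747

Using the recession-limb readings at t = 12 h and t = 18 h: Q falls from 55.0 to 17.1 cfs over 4 intervals.
K = (Q₂/Q₁)^(1/4) = (17.1/55.0)^(1/4) = 0.747.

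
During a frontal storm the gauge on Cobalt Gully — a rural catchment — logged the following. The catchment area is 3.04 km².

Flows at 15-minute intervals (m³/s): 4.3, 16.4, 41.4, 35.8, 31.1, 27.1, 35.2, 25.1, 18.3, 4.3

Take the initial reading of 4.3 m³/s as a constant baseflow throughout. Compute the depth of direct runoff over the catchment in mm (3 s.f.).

d ≈ 58.0 mm

Direct runoff: 0.0, 12.1, 37.1, 31.5, 26.8, 22.8, 30.9, 20.8, 14.0, 0.0 m³/s; ΣQ_DR = 196.0 m³/s.
V = ΣQ_DR · Δt = 196.0 × 900 s = 1.764 × 10^5 m³.
Over A = 3.04 km², depth = V / A = 58.0 mm.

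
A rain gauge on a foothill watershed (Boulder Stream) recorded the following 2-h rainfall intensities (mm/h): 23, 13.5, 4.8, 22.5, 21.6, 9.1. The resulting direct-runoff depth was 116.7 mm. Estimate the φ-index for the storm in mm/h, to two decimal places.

φ ≈ 6.27 mm/h

Only the 5 blocks with intensity above φ contribute runoff: 23, 13.5, 22.5, 21.6, 9.1 mm/h.
Σ(I−φ)·Δt = d  ⇒  (23+13.5+22.5+21.6+9.1 − 5φ)·2 = 116.7
φ = (89.70 − 116.7/2) / 5 = 6.27 mm/h.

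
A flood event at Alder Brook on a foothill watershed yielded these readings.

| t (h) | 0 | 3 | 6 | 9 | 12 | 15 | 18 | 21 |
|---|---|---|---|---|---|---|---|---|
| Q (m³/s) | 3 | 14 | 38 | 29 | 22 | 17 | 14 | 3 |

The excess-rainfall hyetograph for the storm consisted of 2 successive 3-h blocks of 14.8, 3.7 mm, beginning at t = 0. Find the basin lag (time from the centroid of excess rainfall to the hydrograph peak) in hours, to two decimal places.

Centroid of excess rainfall: t_c = Σ P_i·t̄_i / ΣP_i = 2.1000 h (block centres at 1.5, 4.5 h).
Hydrograph peak occurs at t = 6 h, so basin lag t_L = 6 − 2.1000 = 3.90 h.

t_L ≈ 3.90 h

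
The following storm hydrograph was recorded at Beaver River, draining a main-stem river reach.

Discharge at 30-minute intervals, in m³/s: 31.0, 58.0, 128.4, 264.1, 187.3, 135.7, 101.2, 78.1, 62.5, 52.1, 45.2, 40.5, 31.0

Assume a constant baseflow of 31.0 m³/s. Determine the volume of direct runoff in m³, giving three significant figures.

V ≈ 1.46 × 10^6 m³

Direct-runoff ordinates (Q − Q_b): 0.0, 27.0, 97.4, 233.1, 156.3, 104.7, 70.2, 47.1, 31.5, 21.1, 14.2, 9.5, 0.0 m³/s.
ΣQ_DR = 812.1 m³/s.
With Δt = 0.5 h = 1800 s, V = ΣQ_DR · Δt = 812.1 × 1800 = 1.46 × 10^6 m³.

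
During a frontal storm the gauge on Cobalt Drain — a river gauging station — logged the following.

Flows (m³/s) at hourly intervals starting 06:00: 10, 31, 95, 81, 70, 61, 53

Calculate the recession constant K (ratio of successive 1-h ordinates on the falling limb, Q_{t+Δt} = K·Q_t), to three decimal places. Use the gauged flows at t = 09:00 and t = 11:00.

Using the recession-limb readings at t = 09:00 and t = 11:00: Q falls from 81 to 61 m³/s over 2 intervals.
K = (Q₂/Q₁)^(1/2) = (61/81)^(1/2) = 0.868.

K ≈ 0.868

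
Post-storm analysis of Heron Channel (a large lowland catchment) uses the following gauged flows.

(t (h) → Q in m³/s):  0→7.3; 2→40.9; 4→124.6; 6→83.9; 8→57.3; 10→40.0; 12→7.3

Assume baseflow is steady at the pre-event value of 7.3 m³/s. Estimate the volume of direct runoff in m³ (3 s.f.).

Direct-runoff ordinates (Q − Q_b): 0.0, 33.6, 117.3, 76.6, 50.0, 32.7, 0.0 m³/s.
ΣQ_DR = 310.2 m³/s.
With Δt = 2 h = 7200 s, V = ΣQ_DR · Δt = 310.2 × 7200 = 2.23 × 10^6 m³.

V ≈ 2.23 × 10^6 m³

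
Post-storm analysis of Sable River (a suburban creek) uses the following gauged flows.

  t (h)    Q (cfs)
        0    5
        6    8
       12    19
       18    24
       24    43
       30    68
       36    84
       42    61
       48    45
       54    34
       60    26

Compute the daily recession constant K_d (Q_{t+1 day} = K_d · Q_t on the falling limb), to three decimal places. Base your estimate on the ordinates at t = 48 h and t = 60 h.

Between t = 48 h and t = 60 h the flow falls from 45 to 26 cfs over 2×6 h = 12 h.
Per-interval ratio K = (26/45)^(1/2) = 0.7601; K_d = K^(24/6) = 0.334.

K_d ≈ 0.334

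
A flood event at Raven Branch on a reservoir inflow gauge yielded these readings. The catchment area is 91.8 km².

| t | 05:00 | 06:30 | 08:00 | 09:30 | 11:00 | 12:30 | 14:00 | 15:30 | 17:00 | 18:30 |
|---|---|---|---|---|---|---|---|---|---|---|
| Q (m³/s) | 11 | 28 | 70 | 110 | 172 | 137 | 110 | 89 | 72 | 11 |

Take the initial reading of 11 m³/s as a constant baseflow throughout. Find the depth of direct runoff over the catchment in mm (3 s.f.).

d ≈ 41.2 mm

Direct runoff: 0.0, 17.0, 59.0, 99.0, 161.0, 126.0, 99.0, 78.0, 61.0, 0.0 m³/s; ΣQ_DR = 700.0 m³/s.
V = ΣQ_DR · Δt = 700.0 × 5400 s = 3.780 × 10^6 m³.
Over A = 91.8 km², depth = V / A = 41.2 mm.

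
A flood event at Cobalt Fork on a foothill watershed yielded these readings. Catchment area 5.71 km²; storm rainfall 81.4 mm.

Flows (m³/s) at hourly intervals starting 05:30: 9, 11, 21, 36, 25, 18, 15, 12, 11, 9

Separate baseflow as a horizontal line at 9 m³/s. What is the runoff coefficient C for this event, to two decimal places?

ΣQ_DR = 77.00 m³/s; V = ΣQ_DR·Δt = 2.772 × 10^5 m³.
Runoff depth d = V / A = 48.55 mm.
C = d / P = 48.55 / 81.4 = 0.60.

C ≈ 0.60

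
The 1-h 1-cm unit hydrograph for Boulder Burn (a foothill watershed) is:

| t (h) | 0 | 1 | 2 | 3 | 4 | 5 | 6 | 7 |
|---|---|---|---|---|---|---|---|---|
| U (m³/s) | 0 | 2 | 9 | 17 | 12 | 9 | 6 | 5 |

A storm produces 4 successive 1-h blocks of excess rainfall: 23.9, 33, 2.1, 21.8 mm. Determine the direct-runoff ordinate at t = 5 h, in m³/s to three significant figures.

By discrete convolution, Q_j = Σ (P_i / 10 mm) · U_{j−i}.
At t = 5 h (j=5): Q = (23.9/10)·9 + (33/10)·12 + (2.1/10)·17 + (21.8/10)·9 = 84.3 m³/s.

Q ≈ 84.3 m³/s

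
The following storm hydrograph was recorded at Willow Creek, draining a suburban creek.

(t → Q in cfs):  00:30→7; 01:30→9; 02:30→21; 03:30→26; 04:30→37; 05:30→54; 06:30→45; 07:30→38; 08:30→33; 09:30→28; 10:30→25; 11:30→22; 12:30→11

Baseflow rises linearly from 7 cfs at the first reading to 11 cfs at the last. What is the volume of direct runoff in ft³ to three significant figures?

Direct-runoff ordinates (Q − Q_b): 0.00, 1.67, 13.33, 18.00, 28.67, 45.33, 36.00, 28.67, 23.33, 18.00, 14.67, 11.33, 0.00 cfs.
ΣQ_DR = 239.0 cfs.
With Δt = 1 h = 3600 s, V = ΣQ_DR · Δt = 239.0 × 3600 = 8.60 × 10^5 ft³.

V ≈ 8.60 × 10^5 ft³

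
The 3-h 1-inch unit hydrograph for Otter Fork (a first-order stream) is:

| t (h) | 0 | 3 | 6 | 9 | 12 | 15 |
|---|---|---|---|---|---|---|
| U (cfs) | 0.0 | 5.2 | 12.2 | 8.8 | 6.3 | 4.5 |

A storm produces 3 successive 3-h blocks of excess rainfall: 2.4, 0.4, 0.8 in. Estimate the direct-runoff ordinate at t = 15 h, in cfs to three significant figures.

Q ≈ 20.4 cfs

By discrete convolution, Q_j = Σ (P_i / 1 in) · U_{j−i}.
At t = 15 h (j=5): Q = (2.4/1)·4.5 + (0.4/1)·6.3 + (0.8/1)·8.8 = 20.4 cfs.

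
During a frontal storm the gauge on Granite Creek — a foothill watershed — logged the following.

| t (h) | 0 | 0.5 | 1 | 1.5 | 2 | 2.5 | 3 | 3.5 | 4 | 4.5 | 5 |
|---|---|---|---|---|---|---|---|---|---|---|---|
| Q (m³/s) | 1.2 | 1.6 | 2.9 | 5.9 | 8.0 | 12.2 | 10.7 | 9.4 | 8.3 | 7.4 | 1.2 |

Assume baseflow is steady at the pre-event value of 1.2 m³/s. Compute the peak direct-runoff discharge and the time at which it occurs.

Q_p = 11.0 m³/s at t = 2.5 h

Subtracting baseflow gives direct-runoff ordinates: 0.0, 0.4, 1.7, 4.7, 6.8, 11.0, 9.5, 8.2, 7.1, 6.2, 0.0 m³/s.
The maximum is 11.0 m³/s, occurring at the reading for t = 2.5 h.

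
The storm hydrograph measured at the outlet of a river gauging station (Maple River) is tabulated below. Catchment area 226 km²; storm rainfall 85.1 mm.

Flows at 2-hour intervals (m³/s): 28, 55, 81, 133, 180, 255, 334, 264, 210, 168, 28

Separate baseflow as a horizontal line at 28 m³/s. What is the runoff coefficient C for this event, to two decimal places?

ΣQ_DR = 1428 m³/s; V = ΣQ_DR·Δt = 1.028 × 10^7 m³.
Runoff depth d = V / A = 45.49 mm.
C = d / P = 45.49 / 85.1 = 0.53.

C ≈ 0.53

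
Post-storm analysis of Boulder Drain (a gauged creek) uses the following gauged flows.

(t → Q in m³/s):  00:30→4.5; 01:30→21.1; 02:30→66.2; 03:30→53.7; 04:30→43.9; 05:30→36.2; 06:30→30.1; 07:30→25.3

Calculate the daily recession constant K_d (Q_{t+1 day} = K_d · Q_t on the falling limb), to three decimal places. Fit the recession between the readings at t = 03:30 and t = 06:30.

K_d ≈ 0.010

Between t = 03:30 and t = 06:30 the flow falls from 53.7 to 30.1 m³/s over 3×1 h = 3 h.
Per-interval ratio K = (30.1/53.7)^(1/3) = 0.8245; K_d = K^(24/1) = 0.010.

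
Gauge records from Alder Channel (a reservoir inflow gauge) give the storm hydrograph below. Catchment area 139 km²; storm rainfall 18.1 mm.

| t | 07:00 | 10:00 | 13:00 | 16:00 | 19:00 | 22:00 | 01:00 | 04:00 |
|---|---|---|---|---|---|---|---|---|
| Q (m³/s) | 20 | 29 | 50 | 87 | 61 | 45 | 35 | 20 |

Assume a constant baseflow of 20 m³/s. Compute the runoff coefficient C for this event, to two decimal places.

ΣQ_DR = 187.0 m³/s; V = ΣQ_DR·Δt = 2.020 × 10^6 m³.
Runoff depth d = V / A = 14.53 mm.
C = d / P = 14.53 / 18.1 = 0.80.

C ≈ 0.80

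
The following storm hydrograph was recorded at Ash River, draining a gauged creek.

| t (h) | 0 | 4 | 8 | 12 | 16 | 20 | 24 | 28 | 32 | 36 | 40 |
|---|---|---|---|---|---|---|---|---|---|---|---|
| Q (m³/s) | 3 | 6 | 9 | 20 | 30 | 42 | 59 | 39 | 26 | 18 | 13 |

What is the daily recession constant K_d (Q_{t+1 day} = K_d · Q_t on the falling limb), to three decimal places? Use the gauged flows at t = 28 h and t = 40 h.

K_d ≈ 0.111

Between t = 28 h and t = 40 h the flow falls from 39 to 13 m³/s over 3×4 h = 12 h.
Per-interval ratio K = (13/39)^(1/3) = 0.6934; K_d = K^(24/4) = 0.111.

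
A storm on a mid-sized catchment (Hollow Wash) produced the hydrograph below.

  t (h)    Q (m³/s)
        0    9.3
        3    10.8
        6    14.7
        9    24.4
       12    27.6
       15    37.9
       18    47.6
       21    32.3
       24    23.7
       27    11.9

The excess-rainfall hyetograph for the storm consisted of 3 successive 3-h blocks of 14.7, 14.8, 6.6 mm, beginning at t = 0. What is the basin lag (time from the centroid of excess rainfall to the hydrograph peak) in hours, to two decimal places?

Centroid of excess rainfall: t_c = Σ P_i·t̄_i / ΣP_i = 3.8269 h (block centres at 1.5, 4.5, 7.5 h).
Hydrograph peak occurs at t = 18 h, so basin lag t_L = 18 − 3.8269 = 14.17 h.

t_L ≈ 14.17 h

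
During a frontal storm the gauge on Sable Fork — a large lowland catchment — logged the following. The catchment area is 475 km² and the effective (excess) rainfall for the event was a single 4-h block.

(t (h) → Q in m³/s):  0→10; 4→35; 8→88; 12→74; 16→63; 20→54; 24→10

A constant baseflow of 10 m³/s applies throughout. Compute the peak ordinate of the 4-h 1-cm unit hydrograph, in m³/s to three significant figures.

U_p ≈ 97.5 m³/s

Direct runoff: 0.0, 25.0, 78.0, 64.0, 53.0, 44.0, 0.0 m³/s; ΣQ_DR = 264.0 m³/s, peak = 78.0 m³/s.
Runoff depth d = ΣQ_DR·Δt / A = 264.0 × 14400 / (475 km²) = 8.003 mm.
The 1-cm UH is the DRH scaled by (10 mm)/d, so U_p = 78.0 × 10/8.003 = 97.5 m³/s.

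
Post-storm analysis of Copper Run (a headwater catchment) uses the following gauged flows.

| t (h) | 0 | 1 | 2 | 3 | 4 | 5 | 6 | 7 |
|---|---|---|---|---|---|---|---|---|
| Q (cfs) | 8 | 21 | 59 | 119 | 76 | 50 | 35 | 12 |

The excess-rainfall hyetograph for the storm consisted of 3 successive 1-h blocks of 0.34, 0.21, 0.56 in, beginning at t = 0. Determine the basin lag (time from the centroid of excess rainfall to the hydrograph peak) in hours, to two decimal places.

Centroid of excess rainfall: t_c = Σ P_i·t̄_i / ΣP_i = 1.6982 h (block centres at 0.5, 1.5, 2.5 h).
Hydrograph peak occurs at t = 3 h, so basin lag t_L = 3 − 1.6982 = 1.30 h.

t_L ≈ 1.30 h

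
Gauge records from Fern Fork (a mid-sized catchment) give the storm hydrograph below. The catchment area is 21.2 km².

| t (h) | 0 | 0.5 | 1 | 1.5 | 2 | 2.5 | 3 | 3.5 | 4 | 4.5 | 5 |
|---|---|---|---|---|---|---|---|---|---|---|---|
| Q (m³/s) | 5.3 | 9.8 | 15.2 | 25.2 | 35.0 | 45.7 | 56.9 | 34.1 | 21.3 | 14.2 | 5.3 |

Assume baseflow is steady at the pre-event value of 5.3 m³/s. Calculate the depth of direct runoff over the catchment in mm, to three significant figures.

d ≈ 17.8 mm

Direct runoff: 0.0, 4.5, 9.9, 19.9, 29.7, 40.4, 51.6, 28.8, 16.0, 8.9, 0.0 m³/s; ΣQ_DR = 209.7 m³/s.
V = ΣQ_DR · Δt = 209.7 × 1800 s = 3.775 × 10^5 m³.
Over A = 21.2 km², depth = V / A = 17.8 mm.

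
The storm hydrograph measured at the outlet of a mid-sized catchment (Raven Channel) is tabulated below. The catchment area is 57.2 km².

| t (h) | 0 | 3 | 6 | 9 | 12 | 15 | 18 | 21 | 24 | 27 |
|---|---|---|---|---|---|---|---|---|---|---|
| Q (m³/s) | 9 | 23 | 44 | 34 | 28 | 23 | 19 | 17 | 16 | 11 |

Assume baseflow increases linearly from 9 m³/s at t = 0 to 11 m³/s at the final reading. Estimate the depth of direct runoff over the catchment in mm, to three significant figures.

Direct runoff: 0.00, 13.78, 34.56, 24.33, 18.11, 12.89, 8.67, 6.44, 5.22, 0.00 m³/s; ΣQ_DR = 124.0 m³/s.
V = ΣQ_DR · Δt = 124.0 × 10800 s = 1.339 × 10^6 m³.
Over A = 57.2 km², depth = V / A = 23.4 mm.

d ≈ 23.4 mm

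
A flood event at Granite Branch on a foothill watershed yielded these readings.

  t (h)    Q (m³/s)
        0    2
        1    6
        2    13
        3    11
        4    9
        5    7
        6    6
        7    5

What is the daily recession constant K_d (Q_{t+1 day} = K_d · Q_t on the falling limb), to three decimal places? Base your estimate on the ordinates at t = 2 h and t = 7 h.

Between t = 2 h and t = 7 h the flow falls from 13 to 5 m³/s over 5×1 h = 5 h.
Per-interval ratio K = (5/13)^(1/5) = 0.8260; K_d = K^(24/1) = 0.010.

K_d ≈ 0.010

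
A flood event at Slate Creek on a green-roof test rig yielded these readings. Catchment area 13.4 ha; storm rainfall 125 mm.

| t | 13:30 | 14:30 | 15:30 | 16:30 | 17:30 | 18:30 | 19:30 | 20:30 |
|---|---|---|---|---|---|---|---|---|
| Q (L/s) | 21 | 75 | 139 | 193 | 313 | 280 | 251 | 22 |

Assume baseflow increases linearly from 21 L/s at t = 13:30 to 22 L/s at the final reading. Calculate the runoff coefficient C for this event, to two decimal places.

ΣQ_DR = 1122 L/s; V = ΣQ_DR·Δt = 4.039 × 10^6 L.
Runoff depth d = V / A = 30.14 mm.
C = d / P = 30.14 / 125 = 0.24.

C ≈ 0.24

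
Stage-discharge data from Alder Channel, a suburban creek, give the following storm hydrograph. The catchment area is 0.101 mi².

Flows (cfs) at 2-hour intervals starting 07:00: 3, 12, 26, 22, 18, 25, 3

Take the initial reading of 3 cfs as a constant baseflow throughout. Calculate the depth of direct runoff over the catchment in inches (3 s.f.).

d ≈ 2.70 in

Direct runoff: 0.0, 9.0, 23.0, 19.0, 15.0, 22.0, 0.0 cfs; ΣQ_DR = 88.00 cfs.
V = ΣQ_DR · Δt = 88.00 × 7200 s = 6.336 × 10^5 ft³.
Over A = 0.101 mi², depth = V / A = 2.70 in.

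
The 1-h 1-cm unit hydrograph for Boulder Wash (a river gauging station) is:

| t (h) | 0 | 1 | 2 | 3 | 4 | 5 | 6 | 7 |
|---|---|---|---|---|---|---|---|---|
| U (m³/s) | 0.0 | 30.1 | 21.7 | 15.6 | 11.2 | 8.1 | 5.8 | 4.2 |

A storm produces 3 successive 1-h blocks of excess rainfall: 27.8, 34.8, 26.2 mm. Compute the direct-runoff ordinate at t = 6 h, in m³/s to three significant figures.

Q ≈ 73.7 m³/s

By discrete convolution, Q_j = Σ (P_i / 10 mm) · U_{j−i}.
At t = 6 h (j=6): Q = (27.8/10)·5.8 + (34.8/10)·8.1 + (26.2/10)·11.2 = 73.7 m³/s.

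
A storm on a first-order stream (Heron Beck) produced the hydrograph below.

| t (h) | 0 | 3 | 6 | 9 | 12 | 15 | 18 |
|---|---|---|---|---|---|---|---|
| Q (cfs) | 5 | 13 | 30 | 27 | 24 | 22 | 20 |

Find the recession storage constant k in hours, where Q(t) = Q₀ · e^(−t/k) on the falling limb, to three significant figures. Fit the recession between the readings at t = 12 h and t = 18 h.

On the falling limb, Q drops from 24 to 20 cfs between t = 12 h and t = 18 h (Δt = 6 h).
k = −Δt / ln(Q₂/Q₁) = −6 / ln(20/24) = 32.9 h.

k ≈ 32.9 h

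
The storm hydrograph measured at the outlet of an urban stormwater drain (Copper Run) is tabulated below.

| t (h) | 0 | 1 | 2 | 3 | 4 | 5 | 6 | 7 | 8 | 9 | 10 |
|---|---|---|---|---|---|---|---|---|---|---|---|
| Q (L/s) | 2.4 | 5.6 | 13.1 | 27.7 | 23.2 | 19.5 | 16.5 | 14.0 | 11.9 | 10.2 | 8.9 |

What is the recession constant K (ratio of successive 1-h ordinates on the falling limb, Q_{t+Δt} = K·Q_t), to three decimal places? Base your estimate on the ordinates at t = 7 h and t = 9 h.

Using the recession-limb readings at t = 7 h and t = 9 h: Q falls from 14.0 to 10.2 L/s over 2 intervals.
K = (Q₂/Q₁)^(1/2) = (10.2/14.0)^(1/2) = 0.854.

K ≈ 0.854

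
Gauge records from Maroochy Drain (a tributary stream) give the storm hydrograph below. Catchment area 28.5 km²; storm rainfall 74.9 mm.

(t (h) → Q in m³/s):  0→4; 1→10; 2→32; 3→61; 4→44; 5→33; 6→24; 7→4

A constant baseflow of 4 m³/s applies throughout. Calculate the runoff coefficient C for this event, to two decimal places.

ΣQ_DR = 180.0 m³/s; V = ΣQ_DR·Δt = 6.480 × 10^5 m³.
Runoff depth d = V / A = 22.74 mm.
C = d / P = 22.74 / 74.9 = 0.30.

C ≈ 0.30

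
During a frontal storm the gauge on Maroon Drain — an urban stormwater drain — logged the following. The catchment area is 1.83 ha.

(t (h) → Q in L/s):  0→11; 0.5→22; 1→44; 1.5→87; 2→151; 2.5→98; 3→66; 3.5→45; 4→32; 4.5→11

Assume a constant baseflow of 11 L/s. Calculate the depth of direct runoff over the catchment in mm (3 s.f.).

d ≈ 45.0 mm

Direct runoff: 0.0, 11.0, 33.0, 76.0, 140.0, 87.0, 55.0, 34.0, 21.0, 0.0 L/s; ΣQ_DR = 457.0 L/s.
V = ΣQ_DR · Δt = 457.0 × 1800 s = 8.226 × 10^5 L.
Over A = 1.83 ha, depth = V / A = 45.0 mm.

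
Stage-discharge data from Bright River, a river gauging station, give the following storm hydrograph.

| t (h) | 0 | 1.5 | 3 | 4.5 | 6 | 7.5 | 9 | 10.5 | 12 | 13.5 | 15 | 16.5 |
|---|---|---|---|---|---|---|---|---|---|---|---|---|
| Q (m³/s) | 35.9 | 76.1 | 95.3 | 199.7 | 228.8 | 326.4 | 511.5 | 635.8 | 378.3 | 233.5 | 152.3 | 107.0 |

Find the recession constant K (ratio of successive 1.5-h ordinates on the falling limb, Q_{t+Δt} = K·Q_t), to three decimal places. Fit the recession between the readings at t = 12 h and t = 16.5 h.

K ≈ 0.656

Using the recession-limb readings at t = 12 h and t = 16.5 h: Q falls from 378.3 to 107.0 m³/s over 3 intervals.
K = (Q₂/Q₁)^(1/3) = (107.0/378.3)^(1/3) = 0.656.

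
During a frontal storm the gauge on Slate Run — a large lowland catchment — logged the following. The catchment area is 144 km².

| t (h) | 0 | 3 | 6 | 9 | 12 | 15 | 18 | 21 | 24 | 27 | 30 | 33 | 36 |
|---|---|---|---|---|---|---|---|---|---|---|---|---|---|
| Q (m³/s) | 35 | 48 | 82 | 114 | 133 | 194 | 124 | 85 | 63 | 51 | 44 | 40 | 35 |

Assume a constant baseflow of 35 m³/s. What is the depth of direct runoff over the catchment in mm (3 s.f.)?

d ≈ 44.5 mm

Direct runoff: 0.0, 13.0, 47.0, 79.0, 98.0, 159.0, 89.0, 50.0, 28.0, 16.0, 9.0, 5.0, 0.0 m³/s; ΣQ_DR = 593.0 m³/s.
V = ΣQ_DR · Δt = 593.0 × 10800 s = 6.404 × 10^6 m³.
Over A = 144 km², depth = V / A = 44.5 mm.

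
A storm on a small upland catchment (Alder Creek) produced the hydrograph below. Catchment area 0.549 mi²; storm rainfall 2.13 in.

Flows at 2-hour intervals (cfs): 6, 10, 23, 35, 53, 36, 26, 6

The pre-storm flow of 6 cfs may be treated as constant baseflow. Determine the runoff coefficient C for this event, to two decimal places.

ΣQ_DR = 147.0 cfs; V = ΣQ_DR·Δt = 1.058 × 10^6 ft³.
Runoff depth d = V / A = 0.8298 in.
C = d / P = 0.8298 / 2.13 = 0.39.

C ≈ 0.39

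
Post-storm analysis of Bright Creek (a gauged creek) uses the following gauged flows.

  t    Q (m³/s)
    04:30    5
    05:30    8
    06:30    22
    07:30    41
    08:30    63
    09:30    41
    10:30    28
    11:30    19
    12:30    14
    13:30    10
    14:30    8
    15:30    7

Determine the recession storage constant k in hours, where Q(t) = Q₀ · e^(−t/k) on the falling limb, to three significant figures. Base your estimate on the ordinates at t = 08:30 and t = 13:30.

On the falling limb, Q drops from 63 to 10 m³/s between t = 08:30 and t = 13:30 (Δt = 5 h).
k = −Δt / ln(Q₂/Q₁) = −5 / ln(10/63) = 2.72 h.

k ≈ 2.72 h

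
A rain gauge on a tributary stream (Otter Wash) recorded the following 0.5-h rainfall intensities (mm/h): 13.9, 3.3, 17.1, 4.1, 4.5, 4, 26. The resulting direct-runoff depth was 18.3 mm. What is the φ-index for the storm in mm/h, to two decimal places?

φ ≈ 6.80 mm/h

Only the 3 blocks with intensity above φ contribute runoff: 13.9, 17.1, 26 mm/h.
Σ(I−φ)·Δt = d  ⇒  (13.9+17.1+26 − 3φ)·0.5 = 18.3
φ = (57.00 − 18.3/0.5) / 3 = 6.80 mm/h.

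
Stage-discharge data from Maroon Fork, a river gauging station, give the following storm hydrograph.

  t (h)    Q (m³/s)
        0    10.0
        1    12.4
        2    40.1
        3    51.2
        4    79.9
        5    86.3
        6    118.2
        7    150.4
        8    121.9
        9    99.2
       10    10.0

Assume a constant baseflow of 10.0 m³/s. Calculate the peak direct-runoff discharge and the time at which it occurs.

Subtracting baseflow gives direct-runoff ordinates: 0.0, 2.4, 30.1, 41.2, 69.9, 76.3, 108.2, 140.4, 111.9, 89.2, 0.0 m³/s.
The maximum is 140.4 m³/s, occurring at the reading for t = 7 h.

Q_p = 140.4 m³/s at t = 7 h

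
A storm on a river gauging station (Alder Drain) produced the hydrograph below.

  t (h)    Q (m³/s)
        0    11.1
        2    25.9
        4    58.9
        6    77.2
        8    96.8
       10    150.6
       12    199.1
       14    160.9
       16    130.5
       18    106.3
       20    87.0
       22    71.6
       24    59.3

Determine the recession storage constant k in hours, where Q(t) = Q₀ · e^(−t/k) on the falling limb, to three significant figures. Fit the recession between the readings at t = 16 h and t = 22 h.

On the falling limb, Q drops from 130.5 to 71.6 m³/s between t = 16 h and t = 22 h (Δt = 6 h).
k = −Δt / ln(Q₂/Q₁) = −6 / ln(71.6/130.5) = 10.0 h.

k ≈ 10.0 h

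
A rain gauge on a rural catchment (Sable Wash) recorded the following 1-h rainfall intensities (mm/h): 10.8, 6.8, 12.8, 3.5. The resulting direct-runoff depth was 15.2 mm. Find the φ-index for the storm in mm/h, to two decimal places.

φ ≈ 5.07 mm/h

Only the 3 blocks with intensity above φ contribute runoff: 10.8, 6.8, 12.8 mm/h.
Σ(I−φ)·Δt = d  ⇒  (10.8+6.8+12.8 − 3φ)·1 = 15.2
φ = (30.40 − 15.2/1) / 3 = 5.07 mm/h.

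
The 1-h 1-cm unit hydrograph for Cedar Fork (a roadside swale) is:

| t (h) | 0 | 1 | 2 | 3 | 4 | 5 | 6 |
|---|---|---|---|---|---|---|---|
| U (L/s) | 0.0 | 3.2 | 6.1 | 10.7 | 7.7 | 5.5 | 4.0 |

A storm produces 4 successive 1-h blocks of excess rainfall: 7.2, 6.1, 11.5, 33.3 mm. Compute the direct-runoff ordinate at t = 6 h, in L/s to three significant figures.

By discrete convolution, Q_j = Σ (P_i / 10 mm) · U_{j−i}.
At t = 6 h (j=6): Q = (7.2/10)·4.0 + (6.1/10)·5.5 + (11.5/10)·7.7 + (33.3/10)·10.7 = 50.7 L/s.

Q ≈ 50.7 L/s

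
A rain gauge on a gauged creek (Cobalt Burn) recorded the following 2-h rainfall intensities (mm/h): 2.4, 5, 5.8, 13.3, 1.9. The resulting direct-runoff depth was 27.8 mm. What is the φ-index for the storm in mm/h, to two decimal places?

φ ≈ 3.40 mm/h

Only the 3 blocks with intensity above φ contribute runoff: 5, 5.8, 13.3 mm/h.
Σ(I−φ)·Δt = d  ⇒  (5+5.8+13.3 − 3φ)·2 = 27.8
φ = (24.10 − 27.8/2) / 3 = 3.40 mm/h.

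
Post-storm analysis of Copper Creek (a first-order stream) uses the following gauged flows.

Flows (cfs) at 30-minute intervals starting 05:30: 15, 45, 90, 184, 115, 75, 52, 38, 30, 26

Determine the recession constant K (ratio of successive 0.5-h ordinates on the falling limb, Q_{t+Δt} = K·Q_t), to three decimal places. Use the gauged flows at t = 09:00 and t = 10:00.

Using the recession-limb readings at t = 09:00 and t = 10:00: Q falls from 38 to 26 cfs over 2 intervals.
K = (Q₂/Q₁)^(1/2) = (26/38)^(1/2) = 0.827.

K ≈ 0.827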